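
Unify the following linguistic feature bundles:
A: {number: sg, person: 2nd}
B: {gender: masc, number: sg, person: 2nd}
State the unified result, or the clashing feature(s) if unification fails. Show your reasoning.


Compare features:
gender: A=_ vs B=masc -> unified: masc
number: A=sg vs B=sg -> unified: sg
person: A=2nd vs B=2nd -> unified: 2nd
No clashes found.

Unified: {gender: masc, number: sg, person: 2nd}


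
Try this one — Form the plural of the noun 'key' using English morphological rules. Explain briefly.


Apply rule: Add -s. 'key' becomes 'keys'.

keys


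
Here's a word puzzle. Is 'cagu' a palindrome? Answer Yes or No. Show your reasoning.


Forward: 'cagu'
Reversed: 'ugac'
They differ.

No


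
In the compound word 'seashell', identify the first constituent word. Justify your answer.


Split 'seashell' into 'sea' + 'shell'. The first part is 'sea'.

sea


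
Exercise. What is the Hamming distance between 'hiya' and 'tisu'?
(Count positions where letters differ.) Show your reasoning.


Alignment:
Position 1: 'h' vs 't' = DIFFER
Position 2: 'i' vs 'i' = match
Position 3: 'y' vs 's' = DIFFER
Position 4: 'a' vs 'u' = DIFFER
Total differences: 3

3


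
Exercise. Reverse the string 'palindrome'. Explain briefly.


Reverse 'palindrome' character by character: 'emordnilap'.

emordnilap


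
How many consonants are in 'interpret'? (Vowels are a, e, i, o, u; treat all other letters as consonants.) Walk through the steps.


Consonants in 'interpret': n, t, r, p, r, t = 6 consonants.

6


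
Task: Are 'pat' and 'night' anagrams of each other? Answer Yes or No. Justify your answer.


Sorted letters of 'pat': 'apt'
Sorted letters of 'night': 'ghint'
They do not match.

No


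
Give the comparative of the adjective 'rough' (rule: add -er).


Apply comparative formation (add -er): 'rough' -> 'rougher'.

rougher


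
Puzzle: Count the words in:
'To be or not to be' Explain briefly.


Split into words: To | be | or | not | to | be = 6 words.

6


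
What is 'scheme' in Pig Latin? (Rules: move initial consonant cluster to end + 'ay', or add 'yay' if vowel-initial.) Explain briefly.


'scheme': move consonant cluster 'sch' to end and add 'ay': 'emeschay'.

emeschay


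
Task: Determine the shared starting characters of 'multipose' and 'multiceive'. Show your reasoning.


Compare from the start: 5 characters match: 'multi'. Mismatch at position 6: 'p' vs 'c'.

multi


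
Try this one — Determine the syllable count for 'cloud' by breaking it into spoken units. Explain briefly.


Break 'cloud' into syllables: cloud -> cloud = 1 syllable

1 syllable


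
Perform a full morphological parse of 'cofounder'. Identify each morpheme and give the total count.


Step 1: Identify prefix: 'co' (meaning: together)
Step 2: Identify root: 'found'
Step 3: Identify suffix(es): 'er'
Decomposition: co- (prefix: together) + found (root) + -er (suffix: one who)
Total morphemes: 3

3 morphemes (co- (prefix: together) + found (root) + -er (suffix: one who))


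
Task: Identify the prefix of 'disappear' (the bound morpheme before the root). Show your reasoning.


The word 'disappear' = 'dis' (prefix) + 'appear' (root). The prefix is 'dis'.

dis


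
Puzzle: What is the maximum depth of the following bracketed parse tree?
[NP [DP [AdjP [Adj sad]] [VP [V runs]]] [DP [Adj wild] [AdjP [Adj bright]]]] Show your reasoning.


Count bracket nesting levels:
'[' at pos 0: depth = 1
'[' at pos 4: depth = 2
'[' at pos 8: depth = 3
'[' at pos 14: depth = 4
'[' at pos 25: depth = 3
'[' at pos 29: depth = 4
'[' at pos 40: depth = 2
'[' at pos 44: depth = 3
'[' at pos 55: depth = 3
'[' at pos 61: depth = 4
Maximum depth reached: 4

4


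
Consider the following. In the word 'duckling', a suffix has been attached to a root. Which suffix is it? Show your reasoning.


The word 'duckling' = 'duck' (root) + '-ling' (suffix). The suffix is '-ling'.

ling


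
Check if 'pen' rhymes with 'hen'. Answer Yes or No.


Rime (stressed vowel + following sounds) of 'pen': -en = /ɛn/
Rime of 'hen': -en = /ɛn/
/ɛn/ and /ɛn/ are the same ending sound, so the words rhyme.

Yes


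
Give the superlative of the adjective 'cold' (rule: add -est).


Apply superlative formation (add -est): 'cold' -> 'coldest'.

coldest


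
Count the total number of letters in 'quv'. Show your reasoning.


Spell out 'quv' and number each letter: q(1), u(2), v(3). Total: 3 letters.

3


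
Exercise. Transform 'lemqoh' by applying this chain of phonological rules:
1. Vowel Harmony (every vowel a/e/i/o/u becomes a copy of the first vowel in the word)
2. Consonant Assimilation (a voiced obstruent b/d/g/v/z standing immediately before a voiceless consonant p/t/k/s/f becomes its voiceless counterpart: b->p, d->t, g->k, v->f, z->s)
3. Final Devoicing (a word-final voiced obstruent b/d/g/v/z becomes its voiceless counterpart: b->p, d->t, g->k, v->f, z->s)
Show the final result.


Starting form: 'lemqoh'
Rule 1: Vowel Harmony: all vowels become 'e' (matching first vowel). 'lemqoh' -> 'lemqeh'
Rule 2: Consonant Assimilation: no voiced obstruent (b/d/g/v/z) stands immediately before a voiceless consonant (p/t/k/s/f). No change.
Rule 3: Final Devoicing: final consonant 'h' is not one of the voiced obstruents b/d/g/v/z. No change.
Final form: 'lemqeh'

lemqeh


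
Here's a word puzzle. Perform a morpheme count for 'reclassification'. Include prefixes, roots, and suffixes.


Decomposition: re- (prefix) + class (root) + -ify (suffix) + -ation (suffix) = 4 morpheme(s)

4 morphemes


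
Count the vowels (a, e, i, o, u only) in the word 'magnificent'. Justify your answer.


Vowels in 'magnificent': a, i, i, e = 4 vowels.

4


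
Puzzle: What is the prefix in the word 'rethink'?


The word 'rethink' = 're' (prefix) + 'think' (root). The prefix is 're'.

re


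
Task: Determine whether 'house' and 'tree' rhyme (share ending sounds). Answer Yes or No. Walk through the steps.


Rime (stressed vowel + following sounds) of 'house': -ouse = /aʊs/
Rime of 'tree': -ee = /iː/
/aʊs/ and /iː/ are different ending sounds, so the words do not rhyme.

No


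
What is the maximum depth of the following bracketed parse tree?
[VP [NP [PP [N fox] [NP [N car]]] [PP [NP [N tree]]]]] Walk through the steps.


Count bracket nesting levels:
'[' at pos 0: depth = 1
'[' at pos 4: depth = 2
'[' at pos 8: depth = 3
'[' at pos 12: depth = 4
'[' at pos 20: depth = 4
'[' at pos 24: depth = 5
'[' at pos 34: depth = 3
'[' at pos 38: depth = 4
'[' at pos 42: depth = 5
Maximum depth reached: 5

5


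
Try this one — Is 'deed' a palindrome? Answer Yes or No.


Forward: 'deed'
Reversed: 'deed'
They are identical.

Yes


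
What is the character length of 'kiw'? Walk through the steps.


Spell out 'kiw' and number each letter: k(1), i(2), w(3). Total: 3 letters.

3


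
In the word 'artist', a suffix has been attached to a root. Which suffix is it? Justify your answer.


The word 'artist' = 'art' (root) + '-ist' (suffix). The suffix is '-ist'.

ist


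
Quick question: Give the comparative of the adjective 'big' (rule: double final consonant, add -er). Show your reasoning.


Apply comparative formation (double final consonant, add -er): 'big' -> 'bigger'.

bigger


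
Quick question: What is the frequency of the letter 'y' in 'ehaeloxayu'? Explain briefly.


Letter 'y' in 'ehaeloxayu': found at position(s) 9 = 1 occurrence(s).

1


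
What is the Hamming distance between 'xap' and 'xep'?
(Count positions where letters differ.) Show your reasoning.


Alignment:
Position 1: 'x' vs 'x' = match
Position 2: 'a' vs 'e' = DIFFER
Position 3: 'p' vs 'p' = match
Total differences: 1

1


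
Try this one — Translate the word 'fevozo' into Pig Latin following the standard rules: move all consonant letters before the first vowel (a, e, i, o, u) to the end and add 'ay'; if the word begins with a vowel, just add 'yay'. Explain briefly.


'fevozo': move consonant cluster 'f' to end and add 'ay': 'evozofay'.

evozofay


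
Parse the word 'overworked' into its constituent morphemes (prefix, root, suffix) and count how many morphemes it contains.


Step 1: Identify prefix: 'over' (meaning: excessively)
Step 2: Identify root: 'work'
Step 3: Identify suffix(es): 'ed'
Decomposition: over- (prefix: excessively) + work (root) + -ed (suffix: past)
Total morphemes: 3

3 morphemes (over- (prefix: excessively) + work (root) + -ed (suffix: past))


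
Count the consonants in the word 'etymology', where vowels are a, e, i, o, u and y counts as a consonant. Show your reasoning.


Consonants in 'etymology': t, y, m, l, g, y = 6 consonants.

6


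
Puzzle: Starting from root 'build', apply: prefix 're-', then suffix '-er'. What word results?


Step 1: Add prefix 're-' to 'build' = 'rebuild'
Step 2: Add suffix '-er' to 'rebuild' = 'rebuilder'

rebuilder


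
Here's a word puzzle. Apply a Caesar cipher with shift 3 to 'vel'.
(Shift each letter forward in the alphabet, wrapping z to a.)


Shift each letter by 3: v -> y, e -> h, l -> o. Result: 'yho'.

yho


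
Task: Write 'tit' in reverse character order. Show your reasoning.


Reverse 'tit' character by character: 'tit'.

tit


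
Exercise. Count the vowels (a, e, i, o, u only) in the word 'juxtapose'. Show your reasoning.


Vowels in 'juxtapose': u, a, o, e = 4 vowels.

4


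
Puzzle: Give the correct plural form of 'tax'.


Apply rule: Add -es (sibilant/fricative ending). 'tax' becomes 'taxes'.

taxes


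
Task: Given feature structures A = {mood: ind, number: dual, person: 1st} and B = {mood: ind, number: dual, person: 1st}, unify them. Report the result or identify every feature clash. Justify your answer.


Compare features:
mood: A=ind vs B=ind -> unified: ind
number: A=dual vs B=dual -> unified: dual
person: A=1st vs B=1st -> unified: 1st
No clashes found.

Unified: {mood: ind, number: dual, person: 1st}


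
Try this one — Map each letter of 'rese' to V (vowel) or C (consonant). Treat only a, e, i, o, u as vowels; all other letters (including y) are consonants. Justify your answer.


Letter mapping: r = C, e = V, s = C, e = V.

CVCV


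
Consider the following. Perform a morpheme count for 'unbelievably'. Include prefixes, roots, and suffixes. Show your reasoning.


Decomposition: un- (prefix) + believe (root) + -able (suffix) + -ly (suffix) = 4 morpheme(s)

4 morphemes


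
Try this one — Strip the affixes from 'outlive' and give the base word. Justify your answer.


Remove prefix 'out' from 'outlive' to get root 'live'.

live


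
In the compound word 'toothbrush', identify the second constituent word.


Split 'toothbrush' into 'tooth' + 'brush'. The second part is 'brush'.

brush


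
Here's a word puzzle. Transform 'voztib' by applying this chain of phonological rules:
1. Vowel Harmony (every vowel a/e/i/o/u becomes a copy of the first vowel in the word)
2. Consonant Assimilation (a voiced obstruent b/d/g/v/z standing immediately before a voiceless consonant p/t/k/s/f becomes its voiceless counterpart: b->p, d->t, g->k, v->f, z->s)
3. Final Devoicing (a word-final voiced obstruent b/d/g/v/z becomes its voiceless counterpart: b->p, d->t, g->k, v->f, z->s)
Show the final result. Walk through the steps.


Starting form: 'voztib'
Rule 1: Vowel Harmony: all vowels become 'o' (matching first vowel). 'voztib' -> 'voztob'
Rule 2: Consonant Assimilation: voiced obstruent before voiceless consonant becomes voiceless ('zt' -> 'st'). 'voztob' -> 'vostob'
Rule 3: Final Devoicing: word-final voiced obstruent 'b' becomes voiceless 'p'. 'vostob' -> 'vostop'
Final form: 'vostop'

vostop


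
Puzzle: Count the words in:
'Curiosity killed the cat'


Split into words: Curiosity | killed | the | cat = 4 words.

4


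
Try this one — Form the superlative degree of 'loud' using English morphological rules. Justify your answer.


Apply superlative formation (add -est): 'loud' -> 'loudest'.

loudest


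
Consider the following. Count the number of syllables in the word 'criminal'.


Break 'criminal' into syllables: crim-i-nal -> crim | i | nal = 3 syllables

3 syllables


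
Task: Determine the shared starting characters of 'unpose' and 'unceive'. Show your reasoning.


Compare from the start: 2 characters match: 'un'. Mismatch at position 3: 'p' vs 'c'.

un


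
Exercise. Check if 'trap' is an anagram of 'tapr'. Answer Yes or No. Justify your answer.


Sorted letters of 'trap': 'aprt'
Sorted letters of 'tapr': 'aprt'
They match.

Yes


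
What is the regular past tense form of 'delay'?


Apply rule: Add -ed. 'delay' becomes 'delayed'.

delayed


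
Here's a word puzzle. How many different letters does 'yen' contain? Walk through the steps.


Unique letters in 'yen': {e, n, y} = 3 distinct letters.

3


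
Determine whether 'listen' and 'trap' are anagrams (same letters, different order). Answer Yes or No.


Sorted letters of 'listen': 'eilnst'
Sorted letters of 'trap': 'aprt'
They do not match.

No


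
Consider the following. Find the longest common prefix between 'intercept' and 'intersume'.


Compare from the start: 5 characters match: 'inter'. Mismatch at position 6: 'c' vs 's'.

inter


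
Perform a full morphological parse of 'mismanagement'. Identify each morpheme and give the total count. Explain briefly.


Step 1: Identify prefix: 'mis' (meaning: wrongly)
Step 2: Identify root: 'manage'
Step 3: Identify suffix(es): 'ment'
Decomposition: mis- (prefix: wrongly) + manage (root) + -ment (suffix: action/result)
Total morphemes: 3

3 morphemes (mis- (prefix: wrongly) + manage (root) + -ment (suffix: action/result))


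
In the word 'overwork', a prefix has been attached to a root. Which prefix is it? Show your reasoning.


The word 'overwork' = 'over' (prefix) + 'work' (root). The prefix is 'over'.

over


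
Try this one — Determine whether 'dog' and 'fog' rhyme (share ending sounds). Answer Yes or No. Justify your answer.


Rime (stressed vowel + following sounds) of 'dog': -og = /ɒg/
Rime of 'fog': -og = /ɒg/
/ɒg/ and /ɒg/ are the same ending sound, so the words rhyme.

Yes


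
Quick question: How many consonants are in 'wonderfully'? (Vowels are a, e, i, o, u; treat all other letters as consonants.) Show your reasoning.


Consonants in 'wonderfully': w, n, d, r, f, l, l, y = 8 consonants.

8


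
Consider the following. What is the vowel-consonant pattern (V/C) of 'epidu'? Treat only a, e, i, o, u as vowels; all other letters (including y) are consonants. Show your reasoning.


Letter mapping: e = V, p = C, i = V, d = C, u = V.

VCVCV


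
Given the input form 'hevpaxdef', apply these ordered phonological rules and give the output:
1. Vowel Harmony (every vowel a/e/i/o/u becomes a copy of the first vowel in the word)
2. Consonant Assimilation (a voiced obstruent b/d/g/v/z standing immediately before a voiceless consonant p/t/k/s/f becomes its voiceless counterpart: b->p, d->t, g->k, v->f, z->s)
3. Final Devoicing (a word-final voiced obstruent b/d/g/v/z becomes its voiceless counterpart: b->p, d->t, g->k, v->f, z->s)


Starting form: 'hevpaxdef'
Rule 1: Vowel Harmony: all vowels become 'e' (matching first vowel). 'hevpaxdef' -> 'hevpexdef'
Rule 2: Consonant Assimilation: voiced obstruent before voiceless consonant becomes voiceless ('vp' -> 'fp'). 'hevpexdef' -> 'hefpexdef'
Rule 3: Final Devoicing: final consonant 'f' is not one of the voiced obstruents b/d/g/v/z. No change.
Final form: 'hefpexdef'

hefpexdef


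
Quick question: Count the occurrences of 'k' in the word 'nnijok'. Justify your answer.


Letter 'k' in 'nnijok': found at position(s) 6 = 1 occurrence(s).

1


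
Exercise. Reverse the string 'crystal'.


Reverse 'crystal' character by character: 'latsyrc'.

latsyrc


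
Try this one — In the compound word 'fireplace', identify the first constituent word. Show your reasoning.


Split 'fireplace' into 'fire' + 'place'. The first part is 'fire'.

fire


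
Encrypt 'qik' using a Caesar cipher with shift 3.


Shift each letter by 3: q -> t, i -> l, k -> n. Result: 'tln'.

tln


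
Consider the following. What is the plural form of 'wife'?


Apply rule: Change -fe to -ves. 'wife' becomes 'wives'.

wives


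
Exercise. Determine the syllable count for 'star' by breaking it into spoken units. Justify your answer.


Break 'star' into syllables: star -> star = 1 syllable

1 syllable


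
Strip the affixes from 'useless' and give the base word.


Remove suffix '-less' from 'useless' to get root 'use'.

use


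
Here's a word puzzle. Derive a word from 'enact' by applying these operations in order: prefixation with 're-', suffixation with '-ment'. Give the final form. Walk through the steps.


Step 1: Add prefix 're-' to 'enact' = 'reenact'
Step 2: Add suffix '-ment' to 'reenact' = 'reenactment'

reenactment


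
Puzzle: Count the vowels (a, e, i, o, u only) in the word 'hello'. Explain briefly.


Vowels in 'hello': e, o = 2 vowels.

2


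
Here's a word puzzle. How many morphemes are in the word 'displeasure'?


Decomposition: dis- (prefix) + please (root) + -ure (suffix) = 3 morpheme(s)

3 morphemes


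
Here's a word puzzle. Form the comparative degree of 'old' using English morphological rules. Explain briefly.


Apply comparative formation (add -er): 'old' -> 'older'.

older


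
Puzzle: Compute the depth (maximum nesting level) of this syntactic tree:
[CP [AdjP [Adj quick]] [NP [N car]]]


Count bracket nesting levels:
'[' at pos 0: depth = 1
'[' at pos 4: depth = 2
'[' at pos 10: depth = 3
'[' at pos 23: depth = 2
'[' at pos 27: depth = 3
Maximum depth reached: 3

3


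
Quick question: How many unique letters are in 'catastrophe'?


Unique letters in 'catastrophe': {a, c, e, h, o, p, r, s, t} = 9 distinct letters.

9


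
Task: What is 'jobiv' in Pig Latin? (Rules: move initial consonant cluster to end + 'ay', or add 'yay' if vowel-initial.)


'jobiv': move consonant cluster 'j' to end and add 'ay': 'obivjay'.

obivjay


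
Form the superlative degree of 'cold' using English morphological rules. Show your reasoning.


Apply superlative formation (add -est): 'cold' -> 'coldest'.

coldest


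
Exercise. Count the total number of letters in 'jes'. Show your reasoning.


Spell out 'jes' and number each letter: j(1), e(2), s(3). Total: 3 letters.

3


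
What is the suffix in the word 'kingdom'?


The word 'kingdom' = 'king' (root) + '-dom' (suffix). The suffix is '-dom'.

dom


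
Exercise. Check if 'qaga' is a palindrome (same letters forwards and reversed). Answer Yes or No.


Forward: 'qaga'
Reversed: 'agaq'
They differ.

No


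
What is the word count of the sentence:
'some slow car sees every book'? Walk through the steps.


Split into words: some | slow | car | sees | every | book = 6 words.

6


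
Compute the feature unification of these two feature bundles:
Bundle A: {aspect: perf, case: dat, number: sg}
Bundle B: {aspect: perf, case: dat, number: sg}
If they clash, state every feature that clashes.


Compare features:
aspect: A=perf vs B=perf -> unified: perf
case: A=dat vs B=dat -> unified: dat
number: A=sg vs B=sg -> unified: sg
No clashes found.

Unified: {aspect: perf, case: dat, number: sg}


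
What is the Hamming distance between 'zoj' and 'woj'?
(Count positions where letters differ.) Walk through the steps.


Alignment:
Position 1: 'z' vs 'w' = DIFFER
Position 2: 'o' vs 'o' = match
Position 3: 'j' vs 'j' = match
Total differences: 1

1


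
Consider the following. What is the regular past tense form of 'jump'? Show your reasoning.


Apply rule: Add -ed. 'jump' becomes 'jumped'.

jumped


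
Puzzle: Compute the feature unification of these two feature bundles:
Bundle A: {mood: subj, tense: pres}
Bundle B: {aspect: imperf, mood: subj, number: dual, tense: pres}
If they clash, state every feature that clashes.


Compare features:
aspect: A=_ vs B=imperf -> unified: imperf
mood: A=subj vs B=subj -> unified: subj
number: A=_ vs B=dual -> unified: dual
tense: A=pres vs B=pres -> unified: pres
No clashes found.

Unified: {aspect: imperf, mood: subj, number: dual, tense: pres}


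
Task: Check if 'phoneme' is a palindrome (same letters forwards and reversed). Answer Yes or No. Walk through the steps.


Forward: 'phoneme'
Reversed: 'emenohp'
They differ.

No


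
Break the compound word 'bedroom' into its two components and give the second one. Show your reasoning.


Split 'bedroom' into 'bed' + 'room'. The second part is 'room'.

room


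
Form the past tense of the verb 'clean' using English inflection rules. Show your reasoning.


Apply rule: Add -ed. 'clean' becomes 'cleaned'.

cleaned


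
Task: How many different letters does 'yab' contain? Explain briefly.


Unique letters in 'yab': {a, b, y} = 3 distinct letters.

3


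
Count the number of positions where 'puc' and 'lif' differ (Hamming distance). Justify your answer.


Alignment:
Position 1: 'p' vs 'l' = DIFFER
Position 2: 'u' vs 'i' = DIFFER
Position 3: 'c' vs 'f' = DIFFER
Total differences: 3

3


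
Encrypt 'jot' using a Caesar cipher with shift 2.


Shift each letter by 2: j -> l, o -> q, t -> v. Result: 'lqv'.

lqv


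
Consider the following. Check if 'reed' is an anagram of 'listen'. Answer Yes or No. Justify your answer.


Sorted letters of 'reed': 'deer'
Sorted letters of 'listen': 'eilnst'
They do not match.

No


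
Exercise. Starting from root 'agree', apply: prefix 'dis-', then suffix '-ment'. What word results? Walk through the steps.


Step 1: Add prefix 'dis-' to 'agree' = 'disagree'
Step 2: Add suffix '-ment' to 'disagree' = 'disagreement'

disagreement


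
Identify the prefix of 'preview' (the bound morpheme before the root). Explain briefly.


The word 'preview' = 'pre' (prefix) + 'view' (root). The prefix is 'pre'.

pre


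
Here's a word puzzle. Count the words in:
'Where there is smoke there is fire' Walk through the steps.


Split into words: Where | there | is | smoke | there | is | fire = 7 words.

7


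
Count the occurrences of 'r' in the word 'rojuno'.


Letter 'r' in 'rojuno': found at position(s) 1 = 1 occurrence(s).

1


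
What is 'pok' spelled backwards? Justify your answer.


Reverse 'pok' character by character: 'kop'.

kop


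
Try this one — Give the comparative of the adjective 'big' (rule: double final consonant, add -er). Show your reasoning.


Apply comparative formation (double final consonant, add -er): 'big' -> 'bigger'.

bigger


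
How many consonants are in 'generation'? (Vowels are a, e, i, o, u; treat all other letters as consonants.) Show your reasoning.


Consonants in 'generation': g, n, r, t, n = 5 consonants.

5


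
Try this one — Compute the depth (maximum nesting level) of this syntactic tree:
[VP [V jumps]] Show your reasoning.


Count bracket nesting levels:
'[' at pos 0: depth = 1
'[' at pos 4: depth = 2
Maximum depth reached: 2

2


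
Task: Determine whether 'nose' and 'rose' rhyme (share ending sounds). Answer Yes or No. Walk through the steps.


Rime (stressed vowel + following sounds) of 'nose': -ose = /oʊz/
Rime of 'rose': -ose = /oʊz/
/oʊz/ and /oʊz/ are the same ending sound, so the words rhyme.

Yes


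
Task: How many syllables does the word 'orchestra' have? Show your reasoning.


Break 'orchestra' into syllables: or-ches-tra -> or | ches | tra = 3 syllables

3 syllables


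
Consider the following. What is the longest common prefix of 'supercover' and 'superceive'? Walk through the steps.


Compare from the start: 6 characters match: 'superc'. Mismatch at position 7: 'o' vs 'e'.

superc


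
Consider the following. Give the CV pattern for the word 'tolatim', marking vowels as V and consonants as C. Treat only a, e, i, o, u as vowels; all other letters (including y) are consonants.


Letter mapping: t = C, o = V, l = C, a = V, t = C, i = V, m = C.

CVCVCVC


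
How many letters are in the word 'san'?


Spell out 'san' and number each letter: s(1), a(2), n(3). Total: 3 letters.

3


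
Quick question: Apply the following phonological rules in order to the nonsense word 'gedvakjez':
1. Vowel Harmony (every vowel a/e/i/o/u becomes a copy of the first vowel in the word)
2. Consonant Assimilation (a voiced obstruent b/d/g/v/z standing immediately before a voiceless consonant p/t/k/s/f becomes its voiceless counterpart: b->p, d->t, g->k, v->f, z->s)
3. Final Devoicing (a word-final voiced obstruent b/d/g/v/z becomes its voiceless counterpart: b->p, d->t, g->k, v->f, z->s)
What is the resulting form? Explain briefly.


Starting form: 'gedvakjez'
Rule 1: Vowel Harmony: all vowels become 'e' (matching first vowel). 'gedvakjez' -> 'gedvekjez'
Rule 2: Consonant Assimilation: no voiced obstruent (b/d/g/v/z) stands immediately before a voiceless consonant (p/t/k/s/f). No change.
Rule 3: Final Devoicing: word-final voiced obstruent 'z' becomes voiceless 's'. 'gedvekjez' -> 'gedvekjes'
Final form: 'gedvekjes'

gedvekjes


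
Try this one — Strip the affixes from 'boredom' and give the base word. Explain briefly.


Remove suffix '-dom' from 'boredom' to get root 'bore'.

bore


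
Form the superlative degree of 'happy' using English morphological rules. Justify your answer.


Apply superlative formation (consonant + y: change y to i, add -est): 'happy' -> 'happiest'.

happiest


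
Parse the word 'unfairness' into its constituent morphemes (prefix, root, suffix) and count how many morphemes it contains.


Step 1: Identify prefix: 'un' (meaning: not/reverse)
Step 2: Identify root: 'fair'
Step 3: Identify suffix(es): 'ness'
Decomposition: un- (prefix: not/reverse) + fair (root) + -ness (suffix: state of)
Total morphemes: 3

3 morphemes (un- (prefix: not/reverse) + fair (root) + -ness (suffix: state of))


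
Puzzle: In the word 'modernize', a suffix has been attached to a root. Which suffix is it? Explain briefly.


The word 'modernize' = 'modern' (root) + '-ize' (suffix). The suffix is '-ize'.

ize


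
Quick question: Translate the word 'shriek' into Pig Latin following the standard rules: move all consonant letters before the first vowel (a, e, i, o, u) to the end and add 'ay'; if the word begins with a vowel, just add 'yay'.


'shriek': move consonant cluster 'shr' to end and add 'ay': 'iekshray'.

iekshray


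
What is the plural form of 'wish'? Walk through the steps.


Apply rule: Add -es (sibilant/fricative ending). 'wish' becomes 'wishes'.

wishes


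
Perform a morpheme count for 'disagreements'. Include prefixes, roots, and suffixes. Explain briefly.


Decomposition: dis- (prefix) + agree (root) + -ment (suffix) + -s (plural) = 4 morpheme(s)

4 morphemes


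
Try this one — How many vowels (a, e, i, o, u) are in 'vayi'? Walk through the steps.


Vowels in 'vayi': a, i = 2 vowels.

2


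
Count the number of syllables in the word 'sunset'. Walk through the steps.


Break 'sunset' into syllables: sun-set -> sun | set = 2 syllables

2 syllables


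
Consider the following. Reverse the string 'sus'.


Reverse 'sus' character by character: 'sus'.

sus


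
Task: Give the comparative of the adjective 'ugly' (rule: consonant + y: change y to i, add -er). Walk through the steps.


Apply comparative formation (consonant + y: change y to i, add -er): 'ugly' -> 'uglier'.

uglier


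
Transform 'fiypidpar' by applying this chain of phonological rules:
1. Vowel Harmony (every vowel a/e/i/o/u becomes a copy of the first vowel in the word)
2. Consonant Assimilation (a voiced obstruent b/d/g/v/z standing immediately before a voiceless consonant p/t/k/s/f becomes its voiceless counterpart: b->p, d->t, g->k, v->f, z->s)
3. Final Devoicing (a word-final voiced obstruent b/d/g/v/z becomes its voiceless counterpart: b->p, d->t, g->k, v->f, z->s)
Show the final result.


Starting form: 'fiypidpar'
Rule 1: Vowel Harmony: all vowels become 'i' (matching first vowel). 'fiypidpar' -> 'fiypidpir'
Rule 2: Consonant Assimilation: voiced obstruent before voiceless consonant becomes voiceless ('dp' -> 'tp'). 'fiypidpir' -> 'fiypitpir'
Rule 3: Final Devoicing: final consonant 'r' is not one of the voiced obstruents b/d/g/v/z. No change.
Final form: 'fiypitpir'

fiypitpir


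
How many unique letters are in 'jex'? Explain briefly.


Unique letters in 'jex': {e, j, x} = 3 distinct letters.

3


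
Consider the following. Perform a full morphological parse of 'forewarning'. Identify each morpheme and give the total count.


Step 1: Identify prefix: 'fore' (meaning: before/front)
Step 2: Identify root: 'warn'
Step 3: Identify suffix(es): 'ing'
Decomposition: fore- (prefix: before/front) + warn (root) + -ing (suffix: ongoing action)
Total morphemes: 3

3 morphemes (fore- (prefix: before/front) + warn (root) + -ing (suffix: ongoing action))


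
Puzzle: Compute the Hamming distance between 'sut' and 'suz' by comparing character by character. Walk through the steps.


Alignment:
Position 1: 's' vs 's' = match
Position 2: 'u' vs 'u' = match
Position 3: 't' vs 'z' = DIFFER
Total differences: 1

1


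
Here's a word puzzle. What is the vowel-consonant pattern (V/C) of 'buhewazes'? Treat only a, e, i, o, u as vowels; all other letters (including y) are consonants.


Letter mapping: b = C, u = V, h = C, e = V, w = C, a = V, z = C, e = V, s = C.

CVCVCVCVC


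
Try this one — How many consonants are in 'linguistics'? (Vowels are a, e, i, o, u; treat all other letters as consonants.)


Consonants in 'linguistics': l, n, g, s, t, c, s = 7 consonants.

7


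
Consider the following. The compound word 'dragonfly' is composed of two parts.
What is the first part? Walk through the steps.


Split 'dragonfly' into 'dragon' + 'fly'. The first part is 'dragon'.

dragon


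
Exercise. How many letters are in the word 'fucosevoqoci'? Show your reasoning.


Spell out 'fucosevoqoci' and number each letter: f(1), u(2), c(3), o(4), s(5), e(6), v(7), o(8), q(9), o(10), c(11), i(12). Total: 12 letters.

12


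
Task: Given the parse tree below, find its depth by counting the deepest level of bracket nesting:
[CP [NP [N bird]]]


Count bracket nesting levels:
'[' at pos 0: depth = 1
'[' at pos 4: depth = 2
'[' at pos 8: depth = 3
Maximum depth reached: 3

3


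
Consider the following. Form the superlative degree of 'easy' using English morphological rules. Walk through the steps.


Apply superlative formation (consonant + y: change y to i, add -est): 'easy' -> 'easiest'.

easiest


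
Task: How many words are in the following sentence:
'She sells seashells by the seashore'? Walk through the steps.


Split into words: She | sells | seashells | by | the | seashore = 6 words.

6


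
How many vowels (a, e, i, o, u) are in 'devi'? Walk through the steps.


Vowels in 'devi': e, i = 2 vowels.

2


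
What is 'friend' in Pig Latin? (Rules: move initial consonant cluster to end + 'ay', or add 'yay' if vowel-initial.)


'friend': move consonant cluster 'fr' to end and add 'ay': 'iendfray'.

iendfray


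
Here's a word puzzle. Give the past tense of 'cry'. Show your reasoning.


Apply rule: Change -y to -ied. 'cry' becomes 'cried'.

cried


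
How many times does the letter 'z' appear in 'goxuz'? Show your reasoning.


Letter 'z' in 'goxuz': found at position(s) 5 = 1 occurrence(s).

1


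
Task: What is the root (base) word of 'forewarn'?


Remove prefix 'fore' from 'forewarn' to get root 'warn'.

warn


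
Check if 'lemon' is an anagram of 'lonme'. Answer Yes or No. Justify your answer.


Sorted letters of 'lemon': 'elmno'
Sorted letters of 'lonme': 'elmno'
They match.

Yes


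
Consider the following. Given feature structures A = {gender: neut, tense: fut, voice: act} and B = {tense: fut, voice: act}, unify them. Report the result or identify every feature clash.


Compare features:
gender: A=neut vs B=_ -> unified: neut
tense: A=fut vs B=fut -> unified: fut
voice: A=act vs B=act -> unified: act
No clashes found.

Unified: {gender: neut, tense: fut, voice: act}


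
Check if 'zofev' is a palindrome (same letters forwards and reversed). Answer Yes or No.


Forward: 'zofev'
Reversed: 'vefoz'
They differ.

No


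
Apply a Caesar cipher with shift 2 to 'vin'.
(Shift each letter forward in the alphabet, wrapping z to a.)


Shift each letter by 2: v -> x, i -> k, n -> p. Result: 'xkp'.

xkp


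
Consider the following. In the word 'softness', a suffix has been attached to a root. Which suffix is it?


The word 'softness' = 'soft' (root) + '-ness' (suffix). The suffix is '-ness'.

ness


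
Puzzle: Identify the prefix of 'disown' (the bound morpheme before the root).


The word 'disown' = 'dis' (prefix) + 'own' (root). The prefix is 'dis'.

dis


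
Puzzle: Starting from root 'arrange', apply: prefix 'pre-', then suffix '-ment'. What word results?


Step 1: Add prefix 'pre-' to 'arrange' = 'prearrange'
Step 2: Add suffix '-ment' to 'prearrange' = 'prearrangement'

prearrangement


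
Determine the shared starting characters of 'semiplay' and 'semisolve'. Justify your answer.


Compare from the start: 4 characters match: 'semi'. Mismatch at position 5: 'p' vs 's'.

semi


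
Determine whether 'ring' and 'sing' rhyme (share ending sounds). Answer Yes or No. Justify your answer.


Rime (stressed vowel + following sounds) of 'ring': -ing = /ɪŋ/
Rime of 'sing': -ing = /ɪŋ/
/ɪŋ/ and /ɪŋ/ are the same ending sound, so the words rhyme.

Yes


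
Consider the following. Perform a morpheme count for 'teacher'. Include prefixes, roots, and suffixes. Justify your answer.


Decomposition: teach (root) + -er (suffix) = 2 morpheme(s)

2 morphemes


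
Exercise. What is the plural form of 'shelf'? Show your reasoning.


Apply rule: Change -f to -ves. 'shelf' becomes 'shelves'.

shelves


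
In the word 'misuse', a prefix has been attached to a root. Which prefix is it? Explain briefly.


The word 'misuse' = 'mis' (prefix) + 'use' (root). The prefix is 'mis'.

mis


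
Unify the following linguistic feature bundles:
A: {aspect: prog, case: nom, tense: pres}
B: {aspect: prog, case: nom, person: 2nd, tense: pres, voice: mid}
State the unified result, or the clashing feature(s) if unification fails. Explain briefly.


Compare features:
aspect: A=prog vs B=prog -> unified: prog
case: A=nom vs B=nom -> unified: nom
person: A=_ vs B=2nd -> unified: 2nd
tense: A=pres vs B=pres -> unified: pres
voice: A=_ vs B=mid -> unified: mid
No clashes found.

Unified: {aspect: prog, case: nom, person: 2nd, tense: pres, voice: mid}


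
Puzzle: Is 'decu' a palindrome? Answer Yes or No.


Forward: 'decu'
Reversed: 'uced'
They differ.

No


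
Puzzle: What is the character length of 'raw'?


Spell out 'raw' and number each letter: r(1), a(2), w(3). Total: 3 letters.

3


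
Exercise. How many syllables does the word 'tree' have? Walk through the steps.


Break 'tree' into syllables: tree -> tree = 1 syllable

1 syllable


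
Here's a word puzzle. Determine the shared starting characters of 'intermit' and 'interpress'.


Compare from the start: 5 characters match: 'inter'. Mismatch at position 6: 'm' vs 'p'.

inter


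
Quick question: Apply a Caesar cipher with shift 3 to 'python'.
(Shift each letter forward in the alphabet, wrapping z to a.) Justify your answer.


Shift each letter by 3: p -> s, y -> b, t -> w, h -> k, o -> r, n -> q. Result: 'sbwkrq'.

sbwkrq


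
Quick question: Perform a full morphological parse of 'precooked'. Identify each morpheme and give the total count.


Step 1: Identify prefix: 'pre' (meaning: before)
Step 2: Identify root: 'cook'
Step 3: Identify suffix(es): 'ed'
Decomposition: pre- (prefix: before) + cook (root) + -ed (suffix: past)
Total morphemes: 3

3 morphemes (pre- (prefix: before) + cook (root) + -ed (suffix: past))


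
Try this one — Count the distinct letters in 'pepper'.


Unique letters in 'pepper': {e, p, r} = 3 distinct letters.

3


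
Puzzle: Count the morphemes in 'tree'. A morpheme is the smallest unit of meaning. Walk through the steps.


Decomposition: tree (free morpheme) = 1 morpheme(s)

1 morphemes


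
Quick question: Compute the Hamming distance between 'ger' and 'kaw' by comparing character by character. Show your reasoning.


Alignment:
Position 1: 'g' vs 'k' = DIFFER
Position 2: 'e' vs 'a' = DIFFER
Position 3: 'r' vs 'w' = DIFFER
Total differences: 3

3


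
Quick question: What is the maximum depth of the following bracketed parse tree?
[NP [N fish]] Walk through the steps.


Count bracket nesting levels:
'[' at pos 0: depth = 1
'[' at pos 4: depth = 2
Maximum depth reached: 2

2


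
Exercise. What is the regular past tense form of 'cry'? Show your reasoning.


Apply rule: Change -y to -ied. 'cry' becomes 'cried'.

cried


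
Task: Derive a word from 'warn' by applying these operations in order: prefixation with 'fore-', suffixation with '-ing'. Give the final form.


Step 1: Add prefix 'fore-' to 'warn' = 'forewarn'
Step 2: Add suffix '-ing' to 'forewarn' = 'forewarning'

forewarning


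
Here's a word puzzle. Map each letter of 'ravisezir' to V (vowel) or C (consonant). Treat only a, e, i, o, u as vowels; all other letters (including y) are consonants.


Letter mapping: r = C, a = V, v = C, i = V, s = C, e = V, z = C, i = V, r = C.

CVCVCVCVC


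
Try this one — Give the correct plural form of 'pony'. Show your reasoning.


Apply rule: Change -y to -ies (consonant + y). 'pony' becomes 'ponies'.

ponies


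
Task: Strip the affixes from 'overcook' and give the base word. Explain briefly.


Remove prefix 'over' from 'overcook' to get root 'cook'.

cook


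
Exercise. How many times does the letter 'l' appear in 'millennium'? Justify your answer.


Letter 'l' in 'millennium': found at position(s) 3, 4 = 2 occurrence(s).

2


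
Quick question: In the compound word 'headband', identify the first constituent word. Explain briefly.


Split 'headband' into 'head' + 'band'. The first part is 'head'.

head


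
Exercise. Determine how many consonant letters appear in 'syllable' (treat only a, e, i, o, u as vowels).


Consonants in 'syllable': s, y, l, l, b, l = 6 consonants.

6


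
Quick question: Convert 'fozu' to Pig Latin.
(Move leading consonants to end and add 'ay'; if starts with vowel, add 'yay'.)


'fozu': move consonant cluster 'f' to end and add 'ay': 'ozufay'.

ozufay


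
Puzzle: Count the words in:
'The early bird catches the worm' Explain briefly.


Split into words: The | early | bird | catches | the | worm = 6 words.

6


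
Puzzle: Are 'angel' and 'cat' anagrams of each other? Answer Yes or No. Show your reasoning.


Sorted letters of 'angel': 'aegln'
Sorted letters of 'cat': 'act'
They do not match.

No


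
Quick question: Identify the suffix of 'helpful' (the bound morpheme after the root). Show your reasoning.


The word 'helpful' = 'help' (root) + '-ful' (suffix). The suffix is '-ful'.

ful


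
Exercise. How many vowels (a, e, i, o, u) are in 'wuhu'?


Vowels in 'wuhu': u, u = 2 vowels.

2


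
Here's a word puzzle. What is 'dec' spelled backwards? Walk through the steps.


Reverse 'dec' character by character: 'ced'.

ced


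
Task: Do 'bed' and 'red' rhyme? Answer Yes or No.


Rime (stressed vowel + following sounds) of 'bed': -ed = /ɛd/
Rime of 'red': -ed = /ɛd/
/ɛd/ and /ɛd/ are the same ending sound, so the words rhyme.

Yes
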